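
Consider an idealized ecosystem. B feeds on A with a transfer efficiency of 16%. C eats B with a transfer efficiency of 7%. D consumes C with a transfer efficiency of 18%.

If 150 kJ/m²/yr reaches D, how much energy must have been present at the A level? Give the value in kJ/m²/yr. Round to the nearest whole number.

74405 kJ/m²/yr

Cumulative transfer efficiency: 0.16 × 0.07 × 0.18 = 0.002016
A energy = 150 / 0.002016 = 74405 kJ/m²/yr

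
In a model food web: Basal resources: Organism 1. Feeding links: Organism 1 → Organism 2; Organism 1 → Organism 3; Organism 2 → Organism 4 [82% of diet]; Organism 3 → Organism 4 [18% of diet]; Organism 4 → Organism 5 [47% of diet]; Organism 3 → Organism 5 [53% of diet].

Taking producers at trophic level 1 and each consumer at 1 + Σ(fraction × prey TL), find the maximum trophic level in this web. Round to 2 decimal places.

3.47

Organism 2: 1 + 1 = 2
Organism 3: 1 + 1 = 2
Organism 4: 1 + (0.82×2 + 0.18×2) = 3
Organism 5: 1 + (0.47×3 + 0.53×2) = 3.47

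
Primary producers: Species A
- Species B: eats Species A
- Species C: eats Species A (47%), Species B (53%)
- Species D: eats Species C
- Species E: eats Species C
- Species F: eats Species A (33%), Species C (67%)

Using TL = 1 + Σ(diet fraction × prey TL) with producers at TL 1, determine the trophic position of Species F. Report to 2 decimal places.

Species B: 1 + 1 = 2
Species C: 1 + (0.47×1 + 0.53×2) = 2.53
Species D: 1 + 2.53 = 3.53
Species E: 1 + 2.53 = 3.53
Species F: 1 + (0.33×1 + 0.67×2.53) = 3.0251

3.03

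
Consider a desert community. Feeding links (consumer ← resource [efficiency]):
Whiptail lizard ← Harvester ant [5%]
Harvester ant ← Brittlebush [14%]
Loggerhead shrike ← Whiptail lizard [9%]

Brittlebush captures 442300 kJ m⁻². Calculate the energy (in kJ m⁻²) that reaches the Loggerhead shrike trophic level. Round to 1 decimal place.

278.6 kJ m⁻²

Harvester ant: 442300 × 0.14 = 61922 kJ m⁻²
Whiptail lizard: 61922 × 0.05 = 3096.1 kJ m⁻²
Loggerhead shrike: 3096.1 × 0.09 = 278.649 kJ m⁻²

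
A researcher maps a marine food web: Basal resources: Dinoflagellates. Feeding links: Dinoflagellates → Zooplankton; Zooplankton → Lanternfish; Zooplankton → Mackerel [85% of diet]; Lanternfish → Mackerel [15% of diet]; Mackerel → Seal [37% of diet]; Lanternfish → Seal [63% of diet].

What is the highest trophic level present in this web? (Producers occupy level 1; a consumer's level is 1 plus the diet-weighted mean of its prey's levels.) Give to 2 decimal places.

Zooplankton: 1 + 1 = 2
Lanternfish: 1 + 2 = 3
Mackerel: 1 + (0.85×2 + 0.15×3) = 3.15
Seal: 1 + (0.37×3.15 + 0.63×3) = 4.0555

4.06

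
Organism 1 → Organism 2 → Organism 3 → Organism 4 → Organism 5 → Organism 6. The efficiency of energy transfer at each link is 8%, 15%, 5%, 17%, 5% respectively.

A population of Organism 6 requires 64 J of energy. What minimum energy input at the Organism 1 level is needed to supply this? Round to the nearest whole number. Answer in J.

12549020 J

Cumulative transfer efficiency: 0.08 × 0.15 × 0.05 × 0.17 × 0.05 = 0.0000051
Organism 1 energy = 64 / 0.0000051 = 12549020 J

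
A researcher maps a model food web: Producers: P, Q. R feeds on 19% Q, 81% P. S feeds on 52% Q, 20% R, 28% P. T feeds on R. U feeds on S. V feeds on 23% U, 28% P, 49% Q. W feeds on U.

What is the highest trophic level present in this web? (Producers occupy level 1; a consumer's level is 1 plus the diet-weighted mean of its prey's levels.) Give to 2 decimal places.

4.20

R: 1 + (0.19×1 + 0.81×1) = 2
S: 1 + (0.52×1 + 0.2×2 + 0.28×1) = 2.2
T: 1 + 2 = 3
U: 1 + 2.2 = 3.2
V: 1 + (0.23×3.2 + 0.28×1 + 0.49×1) = 2.506
W: 1 + 3.2 = 4.2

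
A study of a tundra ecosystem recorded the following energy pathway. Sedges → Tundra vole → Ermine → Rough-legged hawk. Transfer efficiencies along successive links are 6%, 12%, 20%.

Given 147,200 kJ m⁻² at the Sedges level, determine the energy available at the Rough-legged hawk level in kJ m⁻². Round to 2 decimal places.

211.97 kJ m⁻²

Tundra vole: 147200 × 0.06 = 8832 kJ m⁻²
Ermine: 8832 × 0.12 = 1059.84 kJ m⁻²
Rough-legged hawk: 1059.84 × 0.2 = 211.968 kJ m⁻²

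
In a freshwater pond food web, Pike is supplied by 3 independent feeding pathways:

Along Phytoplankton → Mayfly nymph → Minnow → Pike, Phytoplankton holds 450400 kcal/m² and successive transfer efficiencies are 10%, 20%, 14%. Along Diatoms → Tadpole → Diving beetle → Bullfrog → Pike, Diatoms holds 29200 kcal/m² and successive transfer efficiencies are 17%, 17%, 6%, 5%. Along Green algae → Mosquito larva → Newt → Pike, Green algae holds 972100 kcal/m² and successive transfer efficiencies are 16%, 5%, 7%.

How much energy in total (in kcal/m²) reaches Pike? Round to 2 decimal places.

1808.03 kcal/m²

Via Phytoplankton: 450400 × 0.1 × 0.2 × 0.14 = 1261.12 kcal/m²
Via Diatoms: 29200 × 0.17 × 0.17 × 0.06 × 0.05 = 2.53164 kcal/m²
Via Green algae: 972100 × 0.16 × 0.05 × 0.07 = 544.376 kcal/m²
Total at Pike: 1261.12 + 2.53164 + 544.376 = 1808.02764 kcal/m²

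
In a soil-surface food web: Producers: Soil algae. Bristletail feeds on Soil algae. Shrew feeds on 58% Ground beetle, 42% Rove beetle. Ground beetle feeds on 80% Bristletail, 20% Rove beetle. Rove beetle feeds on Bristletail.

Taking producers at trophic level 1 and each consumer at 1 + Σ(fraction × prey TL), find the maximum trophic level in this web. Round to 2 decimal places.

Bristletail: 1 + 1 = 2
Rove beetle: 1 + 2 = 3
Ground beetle: 1 + (0.8×2 + 0.2×3) = 3.2
Shrew: 1 + (0.58×3.2 + 0.42×3) = 4.116

4.12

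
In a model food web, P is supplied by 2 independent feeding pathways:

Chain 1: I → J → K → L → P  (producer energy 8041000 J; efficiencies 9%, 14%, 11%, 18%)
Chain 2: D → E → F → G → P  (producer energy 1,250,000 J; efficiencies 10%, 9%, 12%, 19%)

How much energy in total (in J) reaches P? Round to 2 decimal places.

Chain 1: 8041000 × 0.09 × 0.14 × 0.11 × 0.18 = 2006.06868 J
Chain 2: 1250000 × 0.1 × 0.09 × 0.12 × 0.19 = 256.5 J
Total at P: 2006.06868 + 256.5 = 2262.56868 J

2262.57 J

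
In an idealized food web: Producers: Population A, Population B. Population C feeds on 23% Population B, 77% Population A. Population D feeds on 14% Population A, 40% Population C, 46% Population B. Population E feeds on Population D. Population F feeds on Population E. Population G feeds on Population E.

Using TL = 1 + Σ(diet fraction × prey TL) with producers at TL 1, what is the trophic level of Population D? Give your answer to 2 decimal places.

Population C: 1 + (0.23×1 + 0.77×1) = 2
Population D: 1 + (0.14×1 + 0.4×2 + 0.46×1) = 2.4
Population E: 1 + 2.4 = 3.4
Population F: 1 + 3.4 = 4.4
Population G: 1 + 3.4 = 4.4

2.40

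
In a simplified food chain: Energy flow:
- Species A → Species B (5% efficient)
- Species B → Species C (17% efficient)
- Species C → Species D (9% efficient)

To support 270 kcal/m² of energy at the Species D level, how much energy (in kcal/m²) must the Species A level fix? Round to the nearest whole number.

352941 kcal/m²

Cumulative transfer efficiency: 0.05 × 0.17 × 0.09 = 0.000765
Species A energy = 270 / 0.000765 = 352941 kcal/m²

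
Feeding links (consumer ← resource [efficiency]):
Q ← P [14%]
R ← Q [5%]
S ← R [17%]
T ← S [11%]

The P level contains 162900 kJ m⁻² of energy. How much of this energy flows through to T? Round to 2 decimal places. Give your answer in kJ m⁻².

21.32 kJ m⁻²

Q: 162900 × 0.14 = 22806 kJ m⁻²
R: 22806 × 0.05 = 1140.3 kJ m⁻²
S: 1140.3 × 0.17 = 193.851 kJ m⁻²
T: 193.851 × 0.11 = 21.32361 kJ m⁻²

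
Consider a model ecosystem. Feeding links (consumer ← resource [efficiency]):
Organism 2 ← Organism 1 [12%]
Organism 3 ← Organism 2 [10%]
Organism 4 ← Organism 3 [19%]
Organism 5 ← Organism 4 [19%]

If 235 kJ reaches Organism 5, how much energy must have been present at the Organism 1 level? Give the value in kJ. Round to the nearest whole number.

542475 kJ

Cumulative transfer efficiency: 0.12 × 0.1 × 0.19 × 0.19 = 0.0004332
Organism 1 energy = 235 / 0.0004332 = 542475 kJ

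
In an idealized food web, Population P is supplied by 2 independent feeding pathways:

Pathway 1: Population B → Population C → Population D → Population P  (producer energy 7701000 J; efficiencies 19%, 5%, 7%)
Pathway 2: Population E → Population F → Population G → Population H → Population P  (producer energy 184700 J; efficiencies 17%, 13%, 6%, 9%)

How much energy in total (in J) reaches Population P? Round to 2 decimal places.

5143.21 J

Pathway 1: 7701000 × 0.19 × 0.05 × 0.07 = 5121.165 J
Pathway 2: 184700 × 0.17 × 0.13 × 0.06 × 0.09 = 22.042098 J
Total at Population P: 5121.165 + 22.042098 = 5143.207098 J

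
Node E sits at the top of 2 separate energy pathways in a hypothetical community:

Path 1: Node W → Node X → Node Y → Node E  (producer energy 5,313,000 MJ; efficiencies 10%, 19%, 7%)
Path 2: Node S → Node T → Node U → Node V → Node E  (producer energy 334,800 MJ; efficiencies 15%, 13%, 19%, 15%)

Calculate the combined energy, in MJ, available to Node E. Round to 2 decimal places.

Path 1: 5313000 × 0.1 × 0.19 × 0.07 = 7066.29 MJ
Path 2: 334800 × 0.15 × 0.13 × 0.19 × 0.15 = 186.0651 MJ
Total at Node E: 7066.29 + 186.0651 = 7252.3551 MJ

7252.36 MJ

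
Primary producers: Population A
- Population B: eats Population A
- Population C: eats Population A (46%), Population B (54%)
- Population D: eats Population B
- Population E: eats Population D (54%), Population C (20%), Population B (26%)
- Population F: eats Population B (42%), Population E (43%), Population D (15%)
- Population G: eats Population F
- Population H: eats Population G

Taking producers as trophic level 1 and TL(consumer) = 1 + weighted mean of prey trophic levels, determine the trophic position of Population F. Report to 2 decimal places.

3.86

Population B: 1 + 1 = 2
Population C: 1 + (0.46×1 + 0.54×2) = 2.54
Population D: 1 + 2 = 3
Population E: 1 + (0.54×3 + 0.2×2.54 + 0.26×2) = 3.648
Population F: 1 + (0.42×2 + 0.43×3.648 + 0.15×3) = 3.85864
Population G: 1 + 3.85864 = 4.85864
Population H: 1 + 4.85864 = 5.85864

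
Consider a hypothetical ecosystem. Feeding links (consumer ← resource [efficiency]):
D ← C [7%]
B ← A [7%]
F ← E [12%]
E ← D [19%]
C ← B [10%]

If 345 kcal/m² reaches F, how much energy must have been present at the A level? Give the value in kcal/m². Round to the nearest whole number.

30880773 kcal/m²

Cumulative transfer efficiency: 0.07 × 0.1 × 0.07 × 0.19 × 0.12 = 0.000011172
A energy = 345 / 0.000011172 = 30880773 kcal/m²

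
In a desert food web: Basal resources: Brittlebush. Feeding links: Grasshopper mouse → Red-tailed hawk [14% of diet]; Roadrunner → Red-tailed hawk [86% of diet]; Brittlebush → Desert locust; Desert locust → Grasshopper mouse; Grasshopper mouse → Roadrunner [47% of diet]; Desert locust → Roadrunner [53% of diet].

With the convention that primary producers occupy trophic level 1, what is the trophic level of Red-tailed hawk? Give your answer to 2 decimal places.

4.40

Desert locust: 1 + 1 = 2
Grasshopper mouse: 1 + 2 = 3
Roadrunner: 1 + (0.53×2 + 0.47×3) = 3.47
Red-tailed hawk: 1 + (0.86×3.47 + 0.14×3) = 4.4042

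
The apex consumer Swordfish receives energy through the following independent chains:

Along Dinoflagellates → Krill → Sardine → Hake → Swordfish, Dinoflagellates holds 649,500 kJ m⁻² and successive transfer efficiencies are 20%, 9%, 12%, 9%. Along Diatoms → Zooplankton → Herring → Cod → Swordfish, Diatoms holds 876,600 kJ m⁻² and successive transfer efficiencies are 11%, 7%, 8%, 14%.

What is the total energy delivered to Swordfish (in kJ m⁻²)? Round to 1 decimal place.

Via Dinoflagellates: 649500 × 0.2 × 0.09 × 0.12 × 0.09 = 126.2628 kJ m⁻²
Via Diatoms: 876600 × 0.11 × 0.07 × 0.08 × 0.14 = 75.597984 kJ m⁻²
Total at Swordfish: 126.2628 + 75.597984 = 201.860784 kJ m⁻²

201.9 kJ m⁻²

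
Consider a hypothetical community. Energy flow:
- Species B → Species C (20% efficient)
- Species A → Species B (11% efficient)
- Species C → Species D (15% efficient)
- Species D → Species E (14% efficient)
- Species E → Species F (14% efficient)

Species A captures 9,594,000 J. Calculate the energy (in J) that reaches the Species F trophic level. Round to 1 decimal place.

620.5 J

Species B: 9594000 × 0.11 = 1055340 J
Species C: 1055340 × 0.2 = 211068 J
Species D: 211068 × 0.15 = 31660.2 J
Species E: 31660.2 × 0.14 = 4432.428 J
Species F: 4432.428 × 0.14 = 620.53992 J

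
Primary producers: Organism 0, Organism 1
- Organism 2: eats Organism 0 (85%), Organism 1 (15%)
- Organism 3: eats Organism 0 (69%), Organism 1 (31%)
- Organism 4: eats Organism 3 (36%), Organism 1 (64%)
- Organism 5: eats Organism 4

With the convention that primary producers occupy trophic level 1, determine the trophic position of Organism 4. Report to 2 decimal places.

2.36

Organism 2: 1 + (0.85×1 + 0.15×1) = 2
Organism 3: 1 + (0.69×1 + 0.31×1) = 2
Organism 4: 1 + (0.36×2 + 0.64×1) = 2.36
Organism 5: 1 + 2.36 = 3.36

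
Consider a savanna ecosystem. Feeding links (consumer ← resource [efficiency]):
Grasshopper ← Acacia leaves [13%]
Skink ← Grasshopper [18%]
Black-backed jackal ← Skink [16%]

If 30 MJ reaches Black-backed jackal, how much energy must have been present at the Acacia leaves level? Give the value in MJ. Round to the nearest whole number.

8013 MJ

Cumulative transfer efficiency: 0.13 × 0.18 × 0.16 = 0.003744
Acacia leaves energy = 30 / 0.003744 = 8013 MJ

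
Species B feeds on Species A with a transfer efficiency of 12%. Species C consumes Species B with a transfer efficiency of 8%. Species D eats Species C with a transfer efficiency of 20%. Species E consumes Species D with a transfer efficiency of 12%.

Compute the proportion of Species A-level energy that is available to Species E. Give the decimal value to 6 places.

0.000230

Product of link efficiencies: 0.12 × 0.08 × 0.2 × 0.12 = 0.0002304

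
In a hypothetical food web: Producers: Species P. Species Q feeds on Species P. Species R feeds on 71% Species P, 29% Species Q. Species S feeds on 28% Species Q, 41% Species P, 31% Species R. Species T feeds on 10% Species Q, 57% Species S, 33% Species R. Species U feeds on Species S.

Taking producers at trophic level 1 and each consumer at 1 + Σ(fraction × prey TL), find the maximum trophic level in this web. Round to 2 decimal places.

Species Q: 1 + 1 = 2
Species R: 1 + (0.71×1 + 0.29×2) = 2.29
Species S: 1 + (0.28×2 + 0.41×1 + 0.31×2.29) = 2.6799
Species T: 1 + (0.1×2 + 0.57×2.6799 + 0.33×2.29) = 3.483243
Species U: 1 + 2.6799 = 3.6799

3.68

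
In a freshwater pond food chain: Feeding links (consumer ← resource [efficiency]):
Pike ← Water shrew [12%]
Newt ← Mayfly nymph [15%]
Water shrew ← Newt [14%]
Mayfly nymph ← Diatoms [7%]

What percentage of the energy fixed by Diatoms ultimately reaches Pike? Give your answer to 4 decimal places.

0.0176%

Product of link efficiencies: 0.07 × 0.15 × 0.14 × 0.12 = 0.0001764
As a percentage: 0.0001764 × 100 = 0.0176%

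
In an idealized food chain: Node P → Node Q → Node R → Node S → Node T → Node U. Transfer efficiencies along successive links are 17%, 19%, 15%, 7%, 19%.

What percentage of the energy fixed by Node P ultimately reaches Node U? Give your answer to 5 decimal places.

0.00644%

Product of link efficiencies: 0.17 × 0.19 × 0.15 × 0.07 × 0.19 = 0.0000644385
As a percentage: 0.0000644385 × 100 = 0.00644%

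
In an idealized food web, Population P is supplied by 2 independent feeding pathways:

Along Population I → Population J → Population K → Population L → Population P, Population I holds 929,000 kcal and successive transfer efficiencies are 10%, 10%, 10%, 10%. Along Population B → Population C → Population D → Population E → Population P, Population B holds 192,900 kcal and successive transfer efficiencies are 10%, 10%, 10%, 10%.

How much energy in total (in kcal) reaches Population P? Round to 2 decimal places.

Via Population I: 929000 × 0.1 × 0.1 × 0.1 × 0.1 = 92.9 kcal
Via Population B: 192900 × 0.1 × 0.1 × 0.1 × 0.1 = 19.29 kcal
Total at Population P: 92.9 + 19.29 = 112.19 kcal

112.19 kcal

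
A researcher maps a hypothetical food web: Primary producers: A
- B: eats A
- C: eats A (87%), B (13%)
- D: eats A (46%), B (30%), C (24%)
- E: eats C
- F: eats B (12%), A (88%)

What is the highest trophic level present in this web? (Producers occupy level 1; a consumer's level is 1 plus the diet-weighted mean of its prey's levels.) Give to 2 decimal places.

3.13

B: 1 + 1 = 2
C: 1 + (0.87×1 + 0.13×2) = 2.13
D: 1 + (0.46×1 + 0.3×2 + 0.24×2.13) = 2.5712
E: 1 + 2.13 = 3.13
F: 1 + (0.12×2 + 0.88×1) = 2.12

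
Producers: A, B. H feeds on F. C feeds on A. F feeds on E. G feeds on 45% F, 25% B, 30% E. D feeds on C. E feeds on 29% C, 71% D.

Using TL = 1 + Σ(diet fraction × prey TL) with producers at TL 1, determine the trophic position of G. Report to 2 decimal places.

4.48

C: 1 + 1 = 2
D: 1 + 2 = 3
E: 1 + (0.29×2 + 0.71×3) = 3.71
F: 1 + 3.71 = 4.71
G: 1 + (0.45×4.71 + 0.25×1 + 0.3×3.71) = 4.4825
H: 1 + 4.71 = 5.71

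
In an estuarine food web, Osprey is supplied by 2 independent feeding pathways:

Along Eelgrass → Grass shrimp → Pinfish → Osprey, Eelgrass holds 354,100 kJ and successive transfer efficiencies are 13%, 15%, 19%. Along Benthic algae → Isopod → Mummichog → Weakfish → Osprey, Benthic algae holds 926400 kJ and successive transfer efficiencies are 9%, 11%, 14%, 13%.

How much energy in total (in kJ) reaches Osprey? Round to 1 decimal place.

1478.9 kJ

Via Eelgrass: 354100 × 0.13 × 0.15 × 0.19 = 1311.9405 kJ
Via Benthic algae: 926400 × 0.09 × 0.11 × 0.14 × 0.13 = 166.918752 kJ
Total at Osprey: 1311.9405 + 166.918752 = 1478.859252 kJ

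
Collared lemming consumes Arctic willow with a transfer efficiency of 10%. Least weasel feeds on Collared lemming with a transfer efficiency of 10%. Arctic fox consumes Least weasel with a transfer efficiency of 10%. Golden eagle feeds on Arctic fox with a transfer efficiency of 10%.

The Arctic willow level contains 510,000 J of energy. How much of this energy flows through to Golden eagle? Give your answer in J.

Collared lemming: 510000 × 0.1 = 51000 J
Least weasel: 51000 × 0.1 = 5100 J
Arctic fox: 5100 × 0.1 = 510 J
Golden eagle: 510 × 0.1 = 51 J

51 J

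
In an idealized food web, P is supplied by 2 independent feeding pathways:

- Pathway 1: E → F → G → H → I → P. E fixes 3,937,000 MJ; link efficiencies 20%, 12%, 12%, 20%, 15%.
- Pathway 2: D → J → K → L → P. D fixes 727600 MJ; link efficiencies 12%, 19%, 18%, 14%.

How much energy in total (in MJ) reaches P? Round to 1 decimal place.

758.2 MJ

Pathway 1: 3937000 × 0.2 × 0.12 × 0.12 × 0.2 × 0.15 = 340.1568 MJ
Pathway 2: 727600 × 0.12 × 0.19 × 0.18 × 0.14 = 418.049856 MJ
Total at P: 340.1568 + 418.049856 = 758.206656 MJ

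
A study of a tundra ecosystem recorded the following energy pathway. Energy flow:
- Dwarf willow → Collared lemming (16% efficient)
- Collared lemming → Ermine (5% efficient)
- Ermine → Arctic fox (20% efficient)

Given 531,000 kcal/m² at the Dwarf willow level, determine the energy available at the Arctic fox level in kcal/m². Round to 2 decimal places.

849.60 kcal/m²

Collared lemming: 531000 × 0.16 = 84960 kcal/m²
Ermine: 84960 × 0.05 = 4248 kcal/m²
Arctic fox: 4248 × 0.2 = 849.6 kcal/m²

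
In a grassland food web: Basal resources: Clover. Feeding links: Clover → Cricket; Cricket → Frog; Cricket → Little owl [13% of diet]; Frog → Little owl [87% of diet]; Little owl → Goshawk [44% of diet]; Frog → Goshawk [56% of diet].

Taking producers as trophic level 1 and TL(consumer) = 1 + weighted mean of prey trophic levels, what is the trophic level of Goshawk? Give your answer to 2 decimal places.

4.38

Cricket: 1 + 1 = 2
Frog: 1 + 2 = 3
Little owl: 1 + (0.13×2 + 0.87×3) = 3.87
Goshawk: 1 + (0.44×3.87 + 0.56×3) = 4.3828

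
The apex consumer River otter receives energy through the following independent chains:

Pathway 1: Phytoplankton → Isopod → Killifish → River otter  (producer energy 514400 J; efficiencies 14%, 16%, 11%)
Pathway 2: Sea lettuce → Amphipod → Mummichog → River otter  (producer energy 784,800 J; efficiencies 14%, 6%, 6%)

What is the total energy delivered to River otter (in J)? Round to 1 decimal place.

Pathway 1: 514400 × 0.14 × 0.16 × 0.11 = 1267.4816 J
Pathway 2: 784800 × 0.14 × 0.06 × 0.06 = 395.5392 J
Total at River otter: 1267.4816 + 395.5392 = 1663.0208 J

1663.0 J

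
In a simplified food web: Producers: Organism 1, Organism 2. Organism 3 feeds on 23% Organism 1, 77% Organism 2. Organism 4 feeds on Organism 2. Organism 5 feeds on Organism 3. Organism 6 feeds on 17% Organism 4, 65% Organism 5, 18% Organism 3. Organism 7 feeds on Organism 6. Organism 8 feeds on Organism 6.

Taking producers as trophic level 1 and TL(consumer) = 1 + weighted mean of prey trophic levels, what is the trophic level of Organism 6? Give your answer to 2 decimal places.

3.65

Organism 3: 1 + (0.23×1 + 0.77×1) = 2
Organism 4: 1 + 1 = 2
Organism 5: 1 + 2 = 3
Organism 6: 1 + (0.17×2 + 0.65×3 + 0.18×2) = 3.65
Organism 7: 1 + 3.65 = 4.65
Organism 8: 1 + 3.65 = 4.65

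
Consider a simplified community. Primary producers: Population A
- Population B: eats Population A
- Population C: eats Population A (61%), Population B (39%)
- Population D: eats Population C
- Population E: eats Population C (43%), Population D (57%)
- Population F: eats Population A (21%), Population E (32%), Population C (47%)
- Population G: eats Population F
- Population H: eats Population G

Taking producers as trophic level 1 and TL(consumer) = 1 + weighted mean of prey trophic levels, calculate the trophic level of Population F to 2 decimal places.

3.60

Population B: 1 + 1 = 2
Population C: 1 + (0.61×1 + 0.39×2) = 2.39
Population D: 1 + 2.39 = 3.39
Population E: 1 + (0.43×2.39 + 0.57×3.39) = 3.96
Population F: 1 + (0.21×1 + 0.32×3.96 + 0.47×2.39) = 3.6005
Population G: 1 + 3.6005 = 4.6005
Population H: 1 + 4.6005 = 5.6005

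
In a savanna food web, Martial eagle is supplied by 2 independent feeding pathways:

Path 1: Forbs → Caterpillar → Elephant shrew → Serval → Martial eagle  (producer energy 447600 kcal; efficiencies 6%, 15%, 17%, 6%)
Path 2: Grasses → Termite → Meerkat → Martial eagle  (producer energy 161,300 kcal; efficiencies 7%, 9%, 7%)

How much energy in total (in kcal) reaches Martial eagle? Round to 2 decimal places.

Path 1: 447600 × 0.06 × 0.15 × 0.17 × 0.06 = 41.08968 kcal
Path 2: 161300 × 0.07 × 0.09 × 0.07 = 71.1333 kcal
Total at Martial eagle: 41.08968 + 71.1333 = 112.22298 kcal

112.22 kcal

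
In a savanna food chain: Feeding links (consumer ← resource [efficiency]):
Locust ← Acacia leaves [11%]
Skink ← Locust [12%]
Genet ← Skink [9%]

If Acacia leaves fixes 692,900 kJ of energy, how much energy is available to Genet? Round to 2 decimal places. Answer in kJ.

823.17 kJ

Locust: 692900 × 0.11 = 76219 kJ
Skink: 76219 × 0.12 = 9146.28 kJ
Genet: 9146.28 × 0.09 = 823.1652 kJ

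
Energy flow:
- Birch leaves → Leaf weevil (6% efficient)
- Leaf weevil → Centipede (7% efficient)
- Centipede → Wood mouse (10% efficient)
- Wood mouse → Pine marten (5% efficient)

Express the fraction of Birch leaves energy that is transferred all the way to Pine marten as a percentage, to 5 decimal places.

Product of link efficiencies: 0.06 × 0.07 × 0.1 × 0.05 = 0.000021
As a percentage: 0.000021 × 100 = 0.00210%

0.00210%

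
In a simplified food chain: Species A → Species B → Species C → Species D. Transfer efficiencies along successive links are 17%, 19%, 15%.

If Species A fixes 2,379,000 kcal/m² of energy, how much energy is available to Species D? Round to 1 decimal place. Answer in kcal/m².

Species B: 2379000 × 0.17 = 404430 kcal/m²
Species C: 404430 × 0.19 = 76841.7 kcal/m²
Species D: 76841.7 × 0.15 = 11526.255 kcal/m²

11526.3 kcal/m²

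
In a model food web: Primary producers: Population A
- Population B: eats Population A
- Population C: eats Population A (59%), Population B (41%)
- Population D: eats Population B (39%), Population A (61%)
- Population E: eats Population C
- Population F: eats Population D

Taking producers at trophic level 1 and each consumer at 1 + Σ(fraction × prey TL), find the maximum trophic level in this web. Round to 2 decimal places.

3.41

Population B: 1 + 1 = 2
Population C: 1 + (0.59×1 + 0.41×2) = 2.41
Population D: 1 + (0.39×2 + 0.61×1) = 2.39
Population E: 1 + 2.41 = 3.41
Population F: 1 + 2.39 = 3.39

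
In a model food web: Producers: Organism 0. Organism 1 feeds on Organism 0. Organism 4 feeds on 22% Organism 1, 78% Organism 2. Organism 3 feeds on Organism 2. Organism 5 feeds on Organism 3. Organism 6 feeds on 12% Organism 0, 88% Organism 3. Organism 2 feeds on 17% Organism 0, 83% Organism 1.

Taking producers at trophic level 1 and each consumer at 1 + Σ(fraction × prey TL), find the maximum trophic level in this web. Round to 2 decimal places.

Organism 1: 1 + 1 = 2
Organism 2: 1 + (0.17×1 + 0.83×2) = 2.83
Organism 3: 1 + 2.83 = 3.83
Organism 4: 1 + (0.22×2 + 0.78×2.83) = 3.6474
Organism 5: 1 + 3.83 = 4.83
Organism 6: 1 + (0.12×1 + 0.88×3.83) = 4.4904

4.83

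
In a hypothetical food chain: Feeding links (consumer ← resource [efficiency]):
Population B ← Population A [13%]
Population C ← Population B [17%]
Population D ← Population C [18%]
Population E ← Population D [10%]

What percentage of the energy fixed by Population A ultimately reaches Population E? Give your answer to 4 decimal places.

Product of link efficiencies: 0.13 × 0.17 × 0.18 × 0.1 = 0.0003978
As a percentage: 0.0003978 × 100 = 0.0398%

0.0398%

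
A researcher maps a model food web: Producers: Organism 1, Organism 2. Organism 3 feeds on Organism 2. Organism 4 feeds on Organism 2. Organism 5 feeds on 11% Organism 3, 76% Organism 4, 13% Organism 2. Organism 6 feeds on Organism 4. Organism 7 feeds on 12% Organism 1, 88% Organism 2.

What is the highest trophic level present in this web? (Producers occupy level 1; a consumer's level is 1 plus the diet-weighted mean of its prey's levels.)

Organism 3: 1 + 1 = 2
Organism 4: 1 + 1 = 2
Organism 5: 1 + (0.11×2 + 0.76×2 + 0.13×1) = 2.87
Organism 6: 1 + 2 = 3
Organism 7: 1 + (0.12×1 + 0.88×1) = 2

3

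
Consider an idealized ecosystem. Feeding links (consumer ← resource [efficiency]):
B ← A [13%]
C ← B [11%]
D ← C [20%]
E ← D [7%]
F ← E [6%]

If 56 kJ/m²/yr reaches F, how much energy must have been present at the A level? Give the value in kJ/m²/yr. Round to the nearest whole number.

Cumulative transfer efficiency: 0.13 × 0.11 × 0.2 × 0.07 × 0.06 = 0.000012012
A energy = 56 / 0.000012012 = 4662005 kJ/m²/yr

4662005 kJ/m²/yr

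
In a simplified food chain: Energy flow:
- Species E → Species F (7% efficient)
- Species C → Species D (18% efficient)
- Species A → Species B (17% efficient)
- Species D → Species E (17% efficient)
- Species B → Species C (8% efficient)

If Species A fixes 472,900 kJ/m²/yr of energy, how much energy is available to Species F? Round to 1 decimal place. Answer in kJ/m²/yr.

13.8 kJ/m²/yr

Species B: 472900 × 0.17 = 80393 kJ/m²/yr
Species C: 80393 × 0.08 = 6431.44 kJ/m²/yr
Species D: 6431.44 × 0.18 = 1157.6592 kJ/m²/yr
Species E: 1157.6592 × 0.17 = 196.802064 kJ/m²/yr
Species F: 196.802064 × 0.07 = 13.77614448 kJ/m²/yr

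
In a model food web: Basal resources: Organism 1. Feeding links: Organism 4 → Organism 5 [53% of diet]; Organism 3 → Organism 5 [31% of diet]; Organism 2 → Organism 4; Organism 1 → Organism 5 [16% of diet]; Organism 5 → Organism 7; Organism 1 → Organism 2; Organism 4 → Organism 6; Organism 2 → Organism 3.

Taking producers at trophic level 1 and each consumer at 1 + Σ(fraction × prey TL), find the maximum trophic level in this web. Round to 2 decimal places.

Organism 2: 1 + 1 = 2
Organism 3: 1 + 2 = 3
Organism 4: 1 + 2 = 3
Organism 5: 1 + (0.16×1 + 0.31×3 + 0.53×3) = 3.68
Organism 6: 1 + 3 = 4
Organism 7: 1 + 3.68 = 4.68

4.68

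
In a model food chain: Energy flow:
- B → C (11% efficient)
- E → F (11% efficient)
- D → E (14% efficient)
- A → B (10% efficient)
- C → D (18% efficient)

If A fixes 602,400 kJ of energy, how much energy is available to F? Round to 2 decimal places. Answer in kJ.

18.37 kJ

B: 602400 × 0.1 = 60240 kJ
C: 60240 × 0.11 = 6626.4 kJ
D: 6626.4 × 0.18 = 1192.752 kJ
E: 1192.752 × 0.14 = 166.98528 kJ
F: 166.98528 × 0.11 = 18.3683808 kJ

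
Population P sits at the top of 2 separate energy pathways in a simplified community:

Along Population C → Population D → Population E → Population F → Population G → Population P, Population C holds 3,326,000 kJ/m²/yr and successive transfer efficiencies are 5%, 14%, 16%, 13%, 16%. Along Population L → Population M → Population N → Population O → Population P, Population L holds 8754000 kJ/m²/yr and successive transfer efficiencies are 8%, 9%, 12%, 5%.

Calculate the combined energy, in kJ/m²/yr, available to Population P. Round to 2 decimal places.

455.66 kJ/m²/yr

Via Population C: 3326000 × 0.05 × 0.14 × 0.16 × 0.13 × 0.16 = 77.482496 kJ/m²/yr
Via Population L: 8754000 × 0.08 × 0.09 × 0.12 × 0.05 = 378.1728 kJ/m²/yr
Total at Population P: 77.482496 + 378.1728 = 455.655296 kJ/m²/yr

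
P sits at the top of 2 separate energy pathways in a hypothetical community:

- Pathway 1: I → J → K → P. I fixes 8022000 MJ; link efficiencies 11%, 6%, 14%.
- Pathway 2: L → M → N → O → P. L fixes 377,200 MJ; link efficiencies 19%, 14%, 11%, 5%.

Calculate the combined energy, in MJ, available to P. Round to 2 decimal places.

Pathway 1: 8022000 × 0.11 × 0.06 × 0.14 = 7412.328 MJ
Pathway 2: 377200 × 0.19 × 0.14 × 0.11 × 0.05 = 55.18436 MJ
Total at P: 7412.328 + 55.18436 = 7467.51236 MJ

7467.51 MJ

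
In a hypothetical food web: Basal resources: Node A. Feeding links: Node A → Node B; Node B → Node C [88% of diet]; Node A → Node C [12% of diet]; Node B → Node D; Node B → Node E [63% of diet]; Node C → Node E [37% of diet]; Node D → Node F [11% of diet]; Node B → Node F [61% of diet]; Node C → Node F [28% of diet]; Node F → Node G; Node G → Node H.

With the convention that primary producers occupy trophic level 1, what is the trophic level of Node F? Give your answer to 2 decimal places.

Node B: 1 + 1 = 2
Node C: 1 + (0.88×2 + 0.12×1) = 2.88
Node D: 1 + 2 = 3
Node E: 1 + (0.63×2 + 0.37×2.88) = 3.3256
Node F: 1 + (0.11×3 + 0.61×2 + 0.28×2.88) = 3.3564
Node G: 1 + 3.3564 = 4.3564
Node H: 1 + 4.3564 = 5.3564

3.36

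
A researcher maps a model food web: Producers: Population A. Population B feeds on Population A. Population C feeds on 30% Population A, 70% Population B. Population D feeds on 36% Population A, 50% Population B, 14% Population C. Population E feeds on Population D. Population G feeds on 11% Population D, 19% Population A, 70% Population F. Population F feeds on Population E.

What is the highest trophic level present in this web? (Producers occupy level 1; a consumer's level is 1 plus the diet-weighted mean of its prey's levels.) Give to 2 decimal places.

4.81

Population B: 1 + 1 = 2
Population C: 1 + (0.3×1 + 0.7×2) = 2.7
Population D: 1 + (0.36×1 + 0.5×2 + 0.14×2.7) = 2.738
Population E: 1 + 2.738 = 3.738
Population F: 1 + 3.738 = 4.738
Population G: 1 + (0.11×2.738 + 0.19×1 + 0.7×4.738) = 4.80778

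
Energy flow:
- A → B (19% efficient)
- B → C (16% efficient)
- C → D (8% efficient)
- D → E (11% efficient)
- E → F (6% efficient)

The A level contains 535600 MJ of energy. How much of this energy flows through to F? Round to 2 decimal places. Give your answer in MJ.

8.60 MJ

B: 535600 × 0.19 = 101764 MJ
C: 101764 × 0.16 = 16282.24 MJ
D: 16282.24 × 0.08 = 1302.5792 MJ
E: 1302.5792 × 0.11 = 143.283712 MJ
F: 143.283712 × 0.06 = 8.59702272 MJ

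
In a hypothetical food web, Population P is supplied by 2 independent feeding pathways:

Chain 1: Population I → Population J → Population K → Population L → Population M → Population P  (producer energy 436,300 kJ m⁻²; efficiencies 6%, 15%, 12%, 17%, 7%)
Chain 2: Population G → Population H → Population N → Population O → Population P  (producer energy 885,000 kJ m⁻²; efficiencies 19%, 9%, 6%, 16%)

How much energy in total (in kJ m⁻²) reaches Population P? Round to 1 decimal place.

Chain 1: 436300 × 0.06 × 0.15 × 0.12 × 0.17 × 0.07 = 5.6073276 kJ m⁻²
Chain 2: 885000 × 0.19 × 0.09 × 0.06 × 0.16 = 145.2816 kJ m⁻²
Total at Population P: 5.6073276 + 145.2816 = 150.8889276 kJ m⁻²

150.9 kJ m⁻²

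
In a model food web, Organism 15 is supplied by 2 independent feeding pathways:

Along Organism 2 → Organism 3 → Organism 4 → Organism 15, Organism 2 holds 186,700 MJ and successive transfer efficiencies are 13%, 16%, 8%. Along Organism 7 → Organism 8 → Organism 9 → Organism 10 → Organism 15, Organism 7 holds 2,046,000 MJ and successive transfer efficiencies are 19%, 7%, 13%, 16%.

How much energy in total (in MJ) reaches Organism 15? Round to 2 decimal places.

Via Organism 2: 186700 × 0.13 × 0.16 × 0.08 = 310.6688 MJ
Via Organism 7: 2046000 × 0.19 × 0.07 × 0.13 × 0.16 = 566.00544 MJ
Total at Organism 15: 310.6688 + 566.00544 = 876.67424 MJ

876.67 MJ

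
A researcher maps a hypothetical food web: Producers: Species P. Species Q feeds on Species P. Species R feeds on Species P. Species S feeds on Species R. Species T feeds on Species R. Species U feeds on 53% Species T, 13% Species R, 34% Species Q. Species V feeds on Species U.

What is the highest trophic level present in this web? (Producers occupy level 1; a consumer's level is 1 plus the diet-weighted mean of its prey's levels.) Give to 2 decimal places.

Species Q: 1 + 1 = 2
Species R: 1 + 1 = 2
Species S: 1 + 2 = 3
Species T: 1 + 2 = 3
Species U: 1 + (0.53×3 + 0.13×2 + 0.34×2) = 3.53
Species V: 1 + 3.53 = 4.53

4.53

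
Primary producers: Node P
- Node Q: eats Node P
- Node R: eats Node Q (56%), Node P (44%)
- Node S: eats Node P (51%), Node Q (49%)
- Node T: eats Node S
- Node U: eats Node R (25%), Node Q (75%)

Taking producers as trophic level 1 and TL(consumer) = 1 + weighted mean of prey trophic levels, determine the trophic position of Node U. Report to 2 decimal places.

3.14

Node Q: 1 + 1 = 2
Node R: 1 + (0.56×2 + 0.44×1) = 2.56
Node S: 1 + (0.51×1 + 0.49×2) = 2.49
Node T: 1 + 2.49 = 3.49
Node U: 1 + (0.25×2.56 + 0.75×2) = 3.14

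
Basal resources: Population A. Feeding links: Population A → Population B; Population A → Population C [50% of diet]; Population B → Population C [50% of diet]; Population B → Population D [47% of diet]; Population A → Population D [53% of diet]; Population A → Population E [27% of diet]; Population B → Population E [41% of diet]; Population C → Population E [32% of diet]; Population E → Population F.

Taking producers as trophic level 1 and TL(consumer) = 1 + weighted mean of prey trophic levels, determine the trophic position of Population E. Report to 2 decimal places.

Population B: 1 + 1 = 2
Population C: 1 + (0.5×1 + 0.5×2) = 2.5
Population D: 1 + (0.47×2 + 0.53×1) = 2.47
Population E: 1 + (0.27×1 + 0.41×2 + 0.32×2.5) = 2.89
Population F: 1 + 2.89 = 3.89

2.89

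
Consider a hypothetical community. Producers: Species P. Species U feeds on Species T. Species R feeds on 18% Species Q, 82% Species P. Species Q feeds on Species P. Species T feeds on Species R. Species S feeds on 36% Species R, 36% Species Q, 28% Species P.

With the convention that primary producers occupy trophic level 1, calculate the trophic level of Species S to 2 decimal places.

Species Q: 1 + 1 = 2
Species R: 1 + (0.18×2 + 0.82×1) = 2.18
Species S: 1 + (0.36×2.18 + 0.36×2 + 0.28×1) = 2.7848
Species T: 1 + 2.18 = 3.18
Species U: 1 + 3.18 = 4.18

2.78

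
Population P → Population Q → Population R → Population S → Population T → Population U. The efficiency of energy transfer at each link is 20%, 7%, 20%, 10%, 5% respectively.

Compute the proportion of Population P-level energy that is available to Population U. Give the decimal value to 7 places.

0.0000140

Product of link efficiencies: 0.2 × 0.07 × 0.2 × 0.1 × 0.05 = 0.000014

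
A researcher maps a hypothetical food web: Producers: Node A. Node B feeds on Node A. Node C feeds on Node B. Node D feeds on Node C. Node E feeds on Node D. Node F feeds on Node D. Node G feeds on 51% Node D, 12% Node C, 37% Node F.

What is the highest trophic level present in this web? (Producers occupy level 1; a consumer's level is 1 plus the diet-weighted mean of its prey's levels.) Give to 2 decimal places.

Node B: 1 + 1 = 2
Node C: 1 + 2 = 3
Node D: 1 + 3 = 4
Node E: 1 + 4 = 5
Node F: 1 + 4 = 5
Node G: 1 + (0.51×4 + 0.12×3 + 0.37×5) = 5.25

5.25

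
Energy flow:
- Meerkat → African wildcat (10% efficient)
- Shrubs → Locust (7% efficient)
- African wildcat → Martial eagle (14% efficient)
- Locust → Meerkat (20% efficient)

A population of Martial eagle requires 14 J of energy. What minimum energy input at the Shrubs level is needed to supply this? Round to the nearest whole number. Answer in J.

71429 J

Cumulative transfer efficiency: 0.07 × 0.2 × 0.1 × 0.14 = 0.000196
Shrubs energy = 14 / 0.000196 = 71429 J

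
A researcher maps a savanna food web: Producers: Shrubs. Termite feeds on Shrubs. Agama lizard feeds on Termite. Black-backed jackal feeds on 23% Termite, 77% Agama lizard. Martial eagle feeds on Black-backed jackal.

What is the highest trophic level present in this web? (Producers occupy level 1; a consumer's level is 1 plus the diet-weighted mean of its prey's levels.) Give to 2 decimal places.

Termite: 1 + 1 = 2
Agama lizard: 1 + 2 = 3
Black-backed jackal: 1 + (0.23×2 + 0.77×3) = 3.77
Martial eagle: 1 + 3.77 = 4.77

4.77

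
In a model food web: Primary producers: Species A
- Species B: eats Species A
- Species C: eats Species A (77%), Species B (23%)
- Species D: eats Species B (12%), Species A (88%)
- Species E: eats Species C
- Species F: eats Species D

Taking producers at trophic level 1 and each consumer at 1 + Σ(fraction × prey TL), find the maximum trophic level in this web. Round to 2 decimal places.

Species B: 1 + 1 = 2
Species C: 1 + (0.77×1 + 0.23×2) = 2.23
Species D: 1 + (0.12×2 + 0.88×1) = 2.12
Species E: 1 + 2.23 = 3.23
Species F: 1 + 2.12 = 3.12

3.23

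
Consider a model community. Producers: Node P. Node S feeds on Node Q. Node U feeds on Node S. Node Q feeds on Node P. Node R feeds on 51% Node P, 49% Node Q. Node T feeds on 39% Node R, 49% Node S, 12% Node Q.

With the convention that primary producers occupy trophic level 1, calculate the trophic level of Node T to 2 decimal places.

3.68

Node Q: 1 + 1 = 2
Node R: 1 + (0.51×1 + 0.49×2) = 2.49
Node S: 1 + 2 = 3
Node T: 1 + (0.39×2.49 + 0.49×3 + 0.12×2) = 3.6811
Node U: 1 + 3 = 4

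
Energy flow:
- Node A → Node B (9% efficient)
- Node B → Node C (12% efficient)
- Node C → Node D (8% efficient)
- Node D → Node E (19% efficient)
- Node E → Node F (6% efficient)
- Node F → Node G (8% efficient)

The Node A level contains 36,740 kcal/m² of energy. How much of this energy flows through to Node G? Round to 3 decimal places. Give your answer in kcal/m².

0.029 kcal/m²

Node B: 36740 × 0.09 = 3306.6 kcal/m²
Node C: 3306.6 × 0.12 = 396.792 kcal/m²
Node D: 396.792 × 0.08 = 31.74336 kcal/m²
Node E: 31.74336 × 0.19 = 6.0312384 kcal/m²
Node F: 6.0312384 × 0.06 = 0.361874304 kcal/m²
Node G: 0.361874304 × 0.08 = 0.02894994432 kcal/m²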